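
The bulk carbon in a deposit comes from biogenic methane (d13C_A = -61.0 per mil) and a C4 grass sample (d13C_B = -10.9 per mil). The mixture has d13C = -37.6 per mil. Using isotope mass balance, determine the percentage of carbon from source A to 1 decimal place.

δ_mix = f_A·δ_A + (1 − f_A)·δ_B  ⇒  f_A = (δ_mix − δ_B)/(δ_A − δ_B)
f_A = (-37.6 − (-10.9)) / (-61.0 − (-10.9))
f_A = -26.7 / -50.1 = 0.5329

53.3%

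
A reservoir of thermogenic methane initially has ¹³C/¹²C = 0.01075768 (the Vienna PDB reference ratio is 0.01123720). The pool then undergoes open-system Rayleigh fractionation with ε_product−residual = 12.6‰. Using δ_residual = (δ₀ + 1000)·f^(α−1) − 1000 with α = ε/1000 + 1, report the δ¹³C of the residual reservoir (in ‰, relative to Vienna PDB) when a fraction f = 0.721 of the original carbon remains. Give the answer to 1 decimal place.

-46.6‰

δ₀ = (0.01075768/0.01123720 − 1)×1000 = (0.957327 − 1)×1000 = -42.673‰
α − 1 = ε/1000 = 0.0126
f^(α−1) = 0.721^(0.0126) = 0.995887
δ_res = (-42.673 + 1000) × 0.995887 − 1000 = 953.390 − 1000 = -46.61‰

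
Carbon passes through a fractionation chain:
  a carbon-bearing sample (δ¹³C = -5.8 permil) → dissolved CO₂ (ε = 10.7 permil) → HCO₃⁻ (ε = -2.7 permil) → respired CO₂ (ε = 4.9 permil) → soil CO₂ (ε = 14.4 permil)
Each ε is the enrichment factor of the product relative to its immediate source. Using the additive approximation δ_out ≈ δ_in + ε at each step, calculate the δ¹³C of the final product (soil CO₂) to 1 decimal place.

step 1: δ ≈ -5.8 + (10.7) = 4.9 permil
step 2: δ ≈ 4.9 + (-2.7) = 2.2 permil
step 3: δ ≈ 2.2 + (4.9) = 7.1 permil
step 4: δ ≈ 7.1 + (14.4) = 21.5 permil

21.5 permil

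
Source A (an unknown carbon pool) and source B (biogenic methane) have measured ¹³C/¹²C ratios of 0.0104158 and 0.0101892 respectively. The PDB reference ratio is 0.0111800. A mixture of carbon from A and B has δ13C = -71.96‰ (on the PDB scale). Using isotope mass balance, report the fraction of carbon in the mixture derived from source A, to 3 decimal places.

δ_A = (0.0104158/0.0111800 − 1)×1000 = (0.931646 − 1)×1000 = -68.354‰
δ_B = (0.0101892/0.0111800 − 1)×1000 = (0.911377 − 1)×1000 = -88.623‰
f_A = (δ_mix − δ_B)/(δ_A − δ_B) = (-71.96 − (-88.623))/(-68.354 − (-88.623))
f_A = 16.663 / 20.268 = 0.8221

0.822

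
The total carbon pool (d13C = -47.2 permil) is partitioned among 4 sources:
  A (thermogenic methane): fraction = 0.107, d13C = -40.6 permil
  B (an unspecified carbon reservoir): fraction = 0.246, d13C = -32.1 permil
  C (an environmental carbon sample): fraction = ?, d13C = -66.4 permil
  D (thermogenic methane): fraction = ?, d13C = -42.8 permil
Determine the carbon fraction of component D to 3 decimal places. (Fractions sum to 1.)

0.339

Let f_D and f_C be the unknown fractions; fractions sum to 1 so f_D + f_C = 0.647.
Mass balance: Σ fᵢ·δᵢ = δ_bulk ⇒ f_D·(-42.8) + f_C·(-66.4) = -47.2 − (-12.241) = -34.959
Substitute f_C = 0.647 − f_D:
f_D·(-42.8 − -66.4) = -34.959 − 0.647×(-66.4) = 8.002
f_D = 8.002 / 23.6 = 0.3391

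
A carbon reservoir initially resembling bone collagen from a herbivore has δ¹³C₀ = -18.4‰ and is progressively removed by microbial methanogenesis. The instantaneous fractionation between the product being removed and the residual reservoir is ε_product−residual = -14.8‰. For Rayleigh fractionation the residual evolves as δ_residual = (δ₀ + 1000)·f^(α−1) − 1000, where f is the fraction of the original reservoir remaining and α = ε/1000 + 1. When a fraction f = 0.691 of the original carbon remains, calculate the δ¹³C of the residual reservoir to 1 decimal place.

Rayleigh residual: δ_res = (δ₀ + 1000)·f^(α−1) − 1000
α = ε/1000 + 1 = 0.98520, so α − 1 = -0.01480
f^(α−1) = 0.691^(-0.01480) = 1.005485
δ_res = (-18.4 + 1000) × 1.005485 − 1000 = 986.984 − 1000 = -13.02‰

-13.0‰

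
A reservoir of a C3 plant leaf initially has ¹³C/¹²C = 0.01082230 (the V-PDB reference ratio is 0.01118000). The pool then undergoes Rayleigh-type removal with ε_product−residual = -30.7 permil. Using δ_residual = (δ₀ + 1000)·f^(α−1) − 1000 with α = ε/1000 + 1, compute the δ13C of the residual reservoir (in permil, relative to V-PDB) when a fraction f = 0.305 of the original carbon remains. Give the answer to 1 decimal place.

δ₀ = (0.01082230/0.01118000 − 1)×1000 = (0.968005 − 1)×1000 = -31.995 permil
α − 1 = ε/1000 = -0.0307
f^(α−1) = 0.305^(-0.0307) = 1.037127
δ_res = (-31.995 + 1000) × 1.037127 − 1000 = 1003.945 − 1000 = 3.94 permil

3.9 permil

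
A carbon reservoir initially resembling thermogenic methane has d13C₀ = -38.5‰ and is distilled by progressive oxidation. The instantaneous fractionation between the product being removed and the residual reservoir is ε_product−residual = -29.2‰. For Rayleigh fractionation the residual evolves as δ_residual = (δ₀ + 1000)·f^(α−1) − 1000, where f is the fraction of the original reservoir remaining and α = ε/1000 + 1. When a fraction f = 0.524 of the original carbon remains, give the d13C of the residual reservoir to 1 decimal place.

-20.2‰

Rayleigh residual: δ_res = (δ₀ + 1000)·f^(α−1) − 1000
α = ε/1000 + 1 = 0.97080, so α − 1 = -0.02920
f^(α−1) = 0.524^(-0.02920) = 1.019050
δ_res = (-38.5 + 1000) × 1.019050 − 1000 = 979.817 − 1000 = -20.18‰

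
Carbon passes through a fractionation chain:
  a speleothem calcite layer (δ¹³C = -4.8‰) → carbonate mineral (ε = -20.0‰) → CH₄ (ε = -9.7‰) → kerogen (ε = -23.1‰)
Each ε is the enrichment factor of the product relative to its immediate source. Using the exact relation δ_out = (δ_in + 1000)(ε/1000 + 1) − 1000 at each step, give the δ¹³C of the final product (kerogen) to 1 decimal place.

step 1: δ = (-4.80 + 1000)·(-20.0/1000 + 1) − 1000 = -24.70‰
step 2: δ = (-24.70 + 1000)·(-9.7/1000 + 1) − 1000 = -34.16‰
step 3: δ = (-34.16 + 1000)·(-23.1/1000 + 1) − 1000 = -56.48‰

-56.5‰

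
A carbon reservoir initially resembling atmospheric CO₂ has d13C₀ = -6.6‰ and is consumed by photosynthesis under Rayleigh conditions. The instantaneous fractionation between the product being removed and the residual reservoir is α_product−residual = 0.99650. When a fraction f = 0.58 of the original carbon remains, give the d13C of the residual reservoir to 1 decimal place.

Rayleigh residual: δ_res = (δ₀ + 1000)·f^(α−1) − 1000
α − 1 = -0.00350
f^(α−1) = 0.58^(-0.00350) = 1.001908
δ_res = (-6.6 + 1000) × 1.001908 − 1000 = 995.296 − 1000 = -4.70‰

-4.7‰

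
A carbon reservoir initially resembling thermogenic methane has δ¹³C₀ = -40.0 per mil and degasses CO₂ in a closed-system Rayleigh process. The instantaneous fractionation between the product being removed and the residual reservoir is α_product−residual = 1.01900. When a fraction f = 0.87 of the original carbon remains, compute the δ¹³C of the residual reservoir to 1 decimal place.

Rayleigh residual: δ_res = (δ₀ + 1000)·f^(α−1) − 1000
α − 1 = 0.01900
f^(α−1) = 0.87^(0.01900) = 0.997358
δ_res = (-40.0 + 1000) × 0.997358 − 1000 = 957.463 − 1000 = -42.54 per mil

-42.5 per mil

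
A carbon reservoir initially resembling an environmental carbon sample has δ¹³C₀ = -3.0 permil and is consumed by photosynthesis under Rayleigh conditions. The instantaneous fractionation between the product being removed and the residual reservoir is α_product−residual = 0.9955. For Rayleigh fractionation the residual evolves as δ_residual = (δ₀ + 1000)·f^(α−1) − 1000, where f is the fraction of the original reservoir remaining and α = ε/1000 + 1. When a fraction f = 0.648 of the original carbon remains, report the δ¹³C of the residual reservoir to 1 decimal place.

-1.1 permil

Rayleigh residual: δ_res = (δ₀ + 1000)·f^(α−1) − 1000
α − 1 = -0.00450
f^(α−1) = 0.648^(-0.00450) = 1.001954
δ_res = (-3.0 + 1000) × 1.001954 − 1000 = 998.948 − 1000 = -1.05 permil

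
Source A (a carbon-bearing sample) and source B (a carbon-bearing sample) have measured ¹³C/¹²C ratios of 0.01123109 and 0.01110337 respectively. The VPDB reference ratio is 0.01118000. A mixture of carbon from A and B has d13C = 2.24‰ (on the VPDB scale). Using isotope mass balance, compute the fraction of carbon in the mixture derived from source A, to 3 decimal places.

0.796

δ_A = (0.01123109/0.01118000 − 1)×1000 = (1.004570 − 1)×1000 = 4.570‰
δ_B = (0.01110337/0.01118000 − 1)×1000 = (0.993146 − 1)×1000 = -6.854‰
f_A = (δ_mix − δ_B)/(δ_A − δ_B) = (2.24 − (-6.854))/(4.570 − (-6.854))
f_A = 9.094 / 11.424 = 0.7961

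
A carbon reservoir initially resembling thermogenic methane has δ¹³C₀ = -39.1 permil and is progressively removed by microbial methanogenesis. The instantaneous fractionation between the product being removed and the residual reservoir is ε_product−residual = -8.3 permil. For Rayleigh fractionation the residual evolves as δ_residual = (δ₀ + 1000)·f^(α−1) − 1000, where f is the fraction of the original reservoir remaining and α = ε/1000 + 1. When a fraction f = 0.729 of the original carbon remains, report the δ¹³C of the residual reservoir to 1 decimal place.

-36.6 permil

Rayleigh residual: δ_res = (δ₀ + 1000)·f^(α−1) − 1000
α = ε/1000 + 1 = 0.99170, so α − 1 = -0.00830
f^(α−1) = 0.729^(-0.00830) = 1.002627
δ_res = (-39.1 + 1000) × 1.002627 − 1000 = 963.424 − 1000 = -36.58 permil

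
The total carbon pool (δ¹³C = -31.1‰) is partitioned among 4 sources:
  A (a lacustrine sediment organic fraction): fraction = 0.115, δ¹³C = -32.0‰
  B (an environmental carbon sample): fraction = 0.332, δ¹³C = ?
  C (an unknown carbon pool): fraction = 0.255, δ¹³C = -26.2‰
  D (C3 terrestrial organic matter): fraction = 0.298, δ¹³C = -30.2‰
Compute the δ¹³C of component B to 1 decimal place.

-35.4‰

Isotope mass balance: δ_bulk = Σ fᵢ·δᵢ.
-31.1 = 0.115×(-32.0) + 0.332×δ_B + 0.255×(-26.2) + 0.298×(-30.2)
0.332·δ_B = -31.1 − (-19.361) = -11.739
δ_B = -11.739 / 0.332 = -35.36‰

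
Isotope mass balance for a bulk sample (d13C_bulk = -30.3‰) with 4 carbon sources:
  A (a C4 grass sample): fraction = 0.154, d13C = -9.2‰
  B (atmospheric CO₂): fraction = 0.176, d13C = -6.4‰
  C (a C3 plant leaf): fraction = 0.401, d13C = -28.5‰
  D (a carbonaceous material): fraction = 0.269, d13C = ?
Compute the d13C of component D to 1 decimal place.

Isotope mass balance: δ_bulk = Σ fᵢ·δᵢ.
-30.3 = 0.154×(-9.2) + 0.176×(-6.4) + 0.401×(-28.5) + 0.269×δ_D
0.269·δ_D = -30.3 − (-13.972) = -16.328
δ_D = -16.328 / 0.269 = -60.70‰

-60.7‰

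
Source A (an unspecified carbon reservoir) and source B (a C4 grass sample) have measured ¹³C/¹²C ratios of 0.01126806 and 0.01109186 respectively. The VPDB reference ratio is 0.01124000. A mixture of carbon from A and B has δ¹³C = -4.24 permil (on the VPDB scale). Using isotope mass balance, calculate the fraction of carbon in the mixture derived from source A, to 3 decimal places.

0.570

δ_A = (0.01126806/0.01124000 − 1)×1000 = (1.002496 − 1)×1000 = 2.496 permil
δ_B = (0.01109186/0.01124000 − 1)×1000 = (0.986820 − 1)×1000 = -13.180 permil
f_A = (δ_mix − δ_B)/(δ_A − δ_B) = (-4.24 − (-13.180))/(2.496 − (-13.180))
f_A = 8.940 / 15.676 = 0.5703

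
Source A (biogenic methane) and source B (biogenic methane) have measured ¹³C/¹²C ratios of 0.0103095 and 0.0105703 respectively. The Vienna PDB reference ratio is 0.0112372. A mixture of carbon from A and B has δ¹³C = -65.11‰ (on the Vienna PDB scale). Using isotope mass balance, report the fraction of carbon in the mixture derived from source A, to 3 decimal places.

δ_A = (0.0103095/0.0112372 − 1)×1000 = (0.917444 − 1)×1000 = -82.556‰
δ_B = (0.0105703/0.0112372 − 1)×1000 = (0.940652 − 1)×1000 = -59.348‰
f_A = (δ_mix − δ_B)/(δ_A − δ_B) = (-65.11 − (-59.348))/(-82.556 − (-59.348))
f_A = -5.762 / -23.209 = 0.2483

0.248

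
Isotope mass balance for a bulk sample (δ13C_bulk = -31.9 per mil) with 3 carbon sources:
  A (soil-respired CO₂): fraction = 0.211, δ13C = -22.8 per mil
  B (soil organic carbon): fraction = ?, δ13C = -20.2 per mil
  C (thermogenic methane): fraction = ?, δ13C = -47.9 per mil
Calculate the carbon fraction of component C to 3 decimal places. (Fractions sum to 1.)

Let f_C and f_B be the unknown fractions; fractions sum to 1 so f_C + f_B = 0.789.
Mass balance: Σ fᵢ·δᵢ = δ_bulk ⇒ f_C·(-47.9) + f_B·(-20.2) = -31.9 − (-4.811) = -27.089
Substitute f_B = 0.789 − f_C:
f_C·(-47.9 − -20.2) = -27.089 − 0.789×(-20.2) = -11.151
f_C = -11.151 / -27.7 = 0.4026

0.403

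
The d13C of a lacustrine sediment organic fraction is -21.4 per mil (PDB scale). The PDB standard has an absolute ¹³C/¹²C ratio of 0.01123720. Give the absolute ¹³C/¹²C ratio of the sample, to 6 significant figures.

0.0109967

R_sample = R_standard × (d13C/1000 + 1)
R_sample = 0.01123720 × (-21.4/1000 + 1) = 0.01123720 × 0.978600
R_sample = 0.0109967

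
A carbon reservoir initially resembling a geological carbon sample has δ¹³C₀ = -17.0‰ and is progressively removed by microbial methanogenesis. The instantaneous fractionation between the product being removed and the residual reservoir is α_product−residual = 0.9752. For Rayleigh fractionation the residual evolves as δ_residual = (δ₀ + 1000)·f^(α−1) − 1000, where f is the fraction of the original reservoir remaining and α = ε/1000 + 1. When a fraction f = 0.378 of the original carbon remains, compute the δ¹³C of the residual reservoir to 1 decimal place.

Rayleigh residual: δ_res = (δ₀ + 1000)·f^(α−1) − 1000
α − 1 = -0.02480
f^(α−1) = 0.378^(-0.02480) = 1.024420
δ_res = (-17.0 + 1000) × 1.024420 − 1000 = 1007.005 − 1000 = 7.01‰

7.0‰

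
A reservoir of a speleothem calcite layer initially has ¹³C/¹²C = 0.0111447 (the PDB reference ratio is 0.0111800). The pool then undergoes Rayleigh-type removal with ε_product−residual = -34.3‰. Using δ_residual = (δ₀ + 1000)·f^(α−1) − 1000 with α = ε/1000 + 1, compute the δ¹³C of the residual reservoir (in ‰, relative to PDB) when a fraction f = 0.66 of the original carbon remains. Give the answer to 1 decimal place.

11.2‰

δ₀ = (0.0111447/0.0111800 − 1)×1000 = (0.996843 − 1)×1000 = -3.157‰
α − 1 = ε/1000 = -0.0343
f^(α−1) = 0.66^(-0.0343) = 1.014354
δ_res = (-3.157 + 1000) × 1.014354 − 1000 = 1011.151 − 1000 = 11.15‰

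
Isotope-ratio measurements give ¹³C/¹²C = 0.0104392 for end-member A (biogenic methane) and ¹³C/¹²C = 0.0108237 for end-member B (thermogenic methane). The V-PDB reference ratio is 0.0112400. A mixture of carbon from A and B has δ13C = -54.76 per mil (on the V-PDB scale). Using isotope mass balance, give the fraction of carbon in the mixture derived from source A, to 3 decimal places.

δ_A = (0.0104392/0.0112400 − 1)×1000 = (0.928754 − 1)×1000 = -71.246 per mil
δ_B = (0.0108237/0.0112400 − 1)×1000 = (0.962963 − 1)×1000 = -37.037 per mil
f_A = (δ_mix − δ_B)/(δ_A − δ_B) = (-54.76 − (-37.037))/(-71.246 − (-37.037))
f_A = -17.723 / -34.208 = 0.5181

0.518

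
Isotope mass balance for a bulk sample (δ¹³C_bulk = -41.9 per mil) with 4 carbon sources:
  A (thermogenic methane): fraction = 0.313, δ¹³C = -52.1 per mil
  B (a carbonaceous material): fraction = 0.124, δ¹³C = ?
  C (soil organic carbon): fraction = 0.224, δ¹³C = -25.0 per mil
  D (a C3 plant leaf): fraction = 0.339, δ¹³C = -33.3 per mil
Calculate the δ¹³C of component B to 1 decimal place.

Isotope mass balance: δ_bulk = Σ fᵢ·δᵢ.
-41.9 = 0.313×(-52.1) + 0.124×δ_B + 0.224×(-25.0) + 0.339×(-33.3)
0.124·δ_B = -41.9 − (-33.196) = -8.704
δ_B = -8.704 / 0.124 = -70.19 per mil

-70.2 per mil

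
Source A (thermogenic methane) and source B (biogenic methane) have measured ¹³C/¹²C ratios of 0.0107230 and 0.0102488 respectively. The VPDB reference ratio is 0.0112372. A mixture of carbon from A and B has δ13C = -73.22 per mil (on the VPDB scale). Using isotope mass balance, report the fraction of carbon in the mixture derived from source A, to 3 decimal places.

0.349

δ_A = (0.0107230/0.0112372 − 1)×1000 = (0.954241 − 1)×1000 = -45.759 per mil
δ_B = (0.0102488/0.0112372 − 1)×1000 = (0.912042 − 1)×1000 = -87.958 per mil
f_A = (δ_mix − δ_B)/(δ_A − δ_B) = (-73.22 − (-87.958))/(-45.759 − (-87.958))
f_A = 14.738 / 42.199 = 0.3492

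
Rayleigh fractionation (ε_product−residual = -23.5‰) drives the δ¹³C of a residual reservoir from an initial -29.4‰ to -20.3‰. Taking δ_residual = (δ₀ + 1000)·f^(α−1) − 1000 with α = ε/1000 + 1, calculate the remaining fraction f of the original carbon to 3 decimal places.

α − 1 = ε/1000 = -0.0235
(δ_res + 1000)/(δ₀ + 1000) = (-20.3 + 1000)/(-29.4 + 1000) = 979.7/970.6 = 1.009376
f = 1.009376^(1/-0.0235) = exp(ln(1.009376)/-0.0235) = exp(0.00933/-0.0235)
f = exp(-0.3971) = 0.6723

0.672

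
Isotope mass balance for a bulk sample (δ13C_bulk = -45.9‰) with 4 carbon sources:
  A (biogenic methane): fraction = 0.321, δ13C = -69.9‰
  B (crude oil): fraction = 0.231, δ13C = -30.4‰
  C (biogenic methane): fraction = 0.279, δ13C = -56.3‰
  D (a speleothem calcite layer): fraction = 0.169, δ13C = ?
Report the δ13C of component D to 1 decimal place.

Isotope mass balance: δ_bulk = Σ fᵢ·δᵢ.
-45.9 = 0.321×(-69.9) + 0.231×(-30.4) + 0.279×(-56.3) + 0.169×δ_D
0.169·δ_D = -45.9 − (-45.168) = -0.732
δ_D = -0.732 / 0.169 = -4.33‰

-4.3‰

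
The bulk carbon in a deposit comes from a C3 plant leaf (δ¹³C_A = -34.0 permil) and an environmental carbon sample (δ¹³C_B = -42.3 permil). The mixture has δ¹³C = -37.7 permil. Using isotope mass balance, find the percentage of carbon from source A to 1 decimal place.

55.4%

δ_mix = f_A·δ_A + (1 − f_A)·δ_B  ⇒  f_A = (δ_mix − δ_B)/(δ_A − δ_B)
f_A = (-37.7 − (-42.3)) / (-34.0 − (-42.3))
f_A = 4.6 / 8.3 = 0.5542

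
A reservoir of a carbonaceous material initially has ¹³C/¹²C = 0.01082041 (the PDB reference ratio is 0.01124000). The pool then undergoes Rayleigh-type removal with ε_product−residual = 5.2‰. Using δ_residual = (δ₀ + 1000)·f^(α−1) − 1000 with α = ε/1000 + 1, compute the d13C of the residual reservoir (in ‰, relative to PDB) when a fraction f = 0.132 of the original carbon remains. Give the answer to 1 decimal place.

δ₀ = (0.01082041/0.01124000 − 1)×1000 = (0.962670 − 1)×1000 = -37.330‰
α − 1 = ε/1000 = 0.0052
f^(α−1) = 0.132^(0.0052) = 0.989525
δ_res = (-37.330 + 1000) × 0.989525 − 1000 = 952.586 − 1000 = -47.41‰

-47.4‰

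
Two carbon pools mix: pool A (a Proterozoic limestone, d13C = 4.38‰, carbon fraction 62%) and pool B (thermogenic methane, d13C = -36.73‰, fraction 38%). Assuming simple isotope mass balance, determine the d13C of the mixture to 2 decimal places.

-11.24‰

δ_mix = f_A·δ_A + f_B·δ_B
δ_mix = 0.62 × (4.38) + 0.38 × (-36.73)
δ_mix = 2.716 + -13.957 = -11.242‰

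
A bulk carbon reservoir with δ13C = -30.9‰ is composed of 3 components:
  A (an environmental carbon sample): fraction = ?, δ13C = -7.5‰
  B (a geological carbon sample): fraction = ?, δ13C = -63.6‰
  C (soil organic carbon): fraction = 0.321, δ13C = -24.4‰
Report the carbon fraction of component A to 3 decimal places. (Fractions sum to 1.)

0.359

Let f_A and f_B be the unknown fractions; fractions sum to 1 so f_A + f_B = 0.679.
Mass balance: Σ fᵢ·δᵢ = δ_bulk ⇒ f_A·(-7.5) + f_B·(-63.6) = -30.9 − (-7.832) = -23.068
Substitute f_B = 0.679 − f_A:
f_A·(-7.5 − -63.6) = -23.068 − 0.679×(-63.6) = 20.117
f_A = 20.117 / 56.1 = 0.3586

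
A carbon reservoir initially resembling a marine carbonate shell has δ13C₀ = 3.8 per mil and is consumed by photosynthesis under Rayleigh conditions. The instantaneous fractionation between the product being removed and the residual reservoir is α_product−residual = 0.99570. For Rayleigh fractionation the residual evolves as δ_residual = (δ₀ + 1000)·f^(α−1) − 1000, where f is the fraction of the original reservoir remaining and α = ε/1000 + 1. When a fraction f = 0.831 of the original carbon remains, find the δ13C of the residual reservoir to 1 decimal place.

4.6 per mil

Rayleigh residual: δ_res = (δ₀ + 1000)·f^(α−1) − 1000
α − 1 = -0.00430
f^(α−1) = 0.831^(-0.00430) = 1.000796
δ_res = (3.8 + 1000) × 1.000796 − 1000 = 1004.599 − 1000 = 4.60 per mil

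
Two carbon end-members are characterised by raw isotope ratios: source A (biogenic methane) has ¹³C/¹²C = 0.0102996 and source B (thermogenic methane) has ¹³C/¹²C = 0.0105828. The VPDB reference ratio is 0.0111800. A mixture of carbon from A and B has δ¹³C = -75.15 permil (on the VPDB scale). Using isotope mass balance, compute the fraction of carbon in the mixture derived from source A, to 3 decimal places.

δ_A = (0.0102996/0.0111800 − 1)×1000 = (0.921252 − 1)×1000 = -78.748 permil
δ_B = (0.0105828/0.0111800 − 1)×1000 = (0.946583 − 1)×1000 = -53.417 permil
f_A = (δ_mix − δ_B)/(δ_A − δ_B) = (-75.15 − (-53.417))/(-78.748 − (-53.417))
f_A = -21.733 / -25.331 = 0.8580

0.858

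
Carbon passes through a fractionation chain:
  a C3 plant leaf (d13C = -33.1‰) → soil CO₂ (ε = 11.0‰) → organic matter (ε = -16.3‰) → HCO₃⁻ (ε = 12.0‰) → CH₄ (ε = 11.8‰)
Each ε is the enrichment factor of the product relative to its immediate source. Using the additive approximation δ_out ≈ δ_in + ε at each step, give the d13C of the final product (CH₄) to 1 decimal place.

step 1: δ ≈ -33.1 + (11.0) = -22.1‰
step 2: δ ≈ -22.1 + (-16.3) = -38.4‰
step 3: δ ≈ -38.4 + (12.0) = -26.4‰
step 4: δ ≈ -26.4 + (11.8) = -14.6‰

-14.6‰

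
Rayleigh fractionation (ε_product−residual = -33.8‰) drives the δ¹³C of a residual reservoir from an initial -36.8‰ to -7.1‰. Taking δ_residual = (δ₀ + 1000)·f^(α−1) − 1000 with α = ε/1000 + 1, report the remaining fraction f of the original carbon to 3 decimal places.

0.407

α − 1 = ε/1000 = -0.0338
(δ_res + 1000)/(δ₀ + 1000) = (-7.1 + 1000)/(-36.8 + 1000) = 992.9/963.2 = 1.030835
f = 1.030835^(1/-0.0338) = exp(ln(1.030835)/-0.0338) = exp(0.03037/-0.0338)
f = exp(-0.8985) = 0.4072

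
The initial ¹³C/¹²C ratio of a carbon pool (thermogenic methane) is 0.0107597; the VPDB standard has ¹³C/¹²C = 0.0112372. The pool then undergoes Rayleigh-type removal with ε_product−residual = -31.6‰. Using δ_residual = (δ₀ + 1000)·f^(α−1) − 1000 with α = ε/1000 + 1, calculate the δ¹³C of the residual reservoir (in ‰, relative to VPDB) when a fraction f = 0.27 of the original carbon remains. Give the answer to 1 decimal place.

-2.0‰

δ₀ = (0.0107597/0.0112372 − 1)×1000 = (0.957507 − 1)×1000 = -42.493‰
α − 1 = ε/1000 = -0.0316
f^(α−1) = 0.27^(-0.0316) = 1.042243
δ_res = (-42.493 + 1000) × 1.042243 − 1000 = 997.955 − 1000 = -2.05‰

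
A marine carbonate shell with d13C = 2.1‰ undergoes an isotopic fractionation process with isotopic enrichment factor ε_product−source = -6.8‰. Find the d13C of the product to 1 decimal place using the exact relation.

To first order, δ_product ≈ δ_source + ε = -4.7‰.
Exactly, δ_product = (δ_source + 1000)·(ε/1000 + 1) − 1000.
δ_product = (2.1 + 1000) × (-6.8/1000 + 1) − 1000
δ_product = -4.71‰

-4.7‰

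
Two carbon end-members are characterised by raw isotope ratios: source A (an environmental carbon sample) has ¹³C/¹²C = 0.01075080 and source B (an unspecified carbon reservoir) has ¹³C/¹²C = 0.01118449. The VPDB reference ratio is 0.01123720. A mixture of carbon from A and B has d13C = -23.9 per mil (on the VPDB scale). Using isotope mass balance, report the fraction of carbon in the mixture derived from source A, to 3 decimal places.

δ_A = (0.01075080/0.01123720 − 1)×1000 = (0.956715 − 1)×1000 = -43.285 per mil
δ_B = (0.01118449/0.01123720 − 1)×1000 = (0.995309 − 1)×1000 = -4.691 per mil
f_A = (δ_mix − δ_B)/(δ_A − δ_B) = (-23.9 − (-4.691))/(-43.285 − (-4.691))
f_A = -19.209 / -38.594 = 0.4977

0.498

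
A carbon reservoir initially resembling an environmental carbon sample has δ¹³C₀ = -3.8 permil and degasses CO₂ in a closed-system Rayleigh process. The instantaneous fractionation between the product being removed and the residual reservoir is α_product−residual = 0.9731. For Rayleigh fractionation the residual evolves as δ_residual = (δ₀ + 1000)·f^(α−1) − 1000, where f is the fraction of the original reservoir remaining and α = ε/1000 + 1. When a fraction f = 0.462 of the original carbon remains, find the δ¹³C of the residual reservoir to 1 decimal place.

17.1 permil

Rayleigh residual: δ_res = (δ₀ + 1000)·f^(α−1) − 1000
α − 1 = -0.02690
f^(α−1) = 0.462^(-0.02690) = 1.020989
δ_res = (-3.8 + 1000) × 1.020989 − 1000 = 1017.109 − 1000 = 17.11 permil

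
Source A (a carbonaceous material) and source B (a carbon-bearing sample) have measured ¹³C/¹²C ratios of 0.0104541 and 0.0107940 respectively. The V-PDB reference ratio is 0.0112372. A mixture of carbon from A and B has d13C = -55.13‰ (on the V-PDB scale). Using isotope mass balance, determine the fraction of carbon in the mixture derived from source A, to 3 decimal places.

0.519

δ_A = (0.0104541/0.0112372 − 1)×1000 = (0.930312 − 1)×1000 = -69.688‰
δ_B = (0.0107940/0.0112372 − 1)×1000 = (0.960560 − 1)×1000 = -39.440‰
f_A = (δ_mix − δ_B)/(δ_A − δ_B) = (-55.13 − (-39.440))/(-69.688 − (-39.440))
f_A = -15.690 / -30.248 = 0.5187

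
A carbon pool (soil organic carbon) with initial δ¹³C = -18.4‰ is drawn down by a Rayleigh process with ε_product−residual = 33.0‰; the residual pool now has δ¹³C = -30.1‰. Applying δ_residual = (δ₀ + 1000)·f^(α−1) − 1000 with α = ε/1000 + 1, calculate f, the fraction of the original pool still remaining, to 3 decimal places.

α − 1 = ε/1000 = 0.0330
(δ_res + 1000)/(δ₀ + 1000) = (-30.1 + 1000)/(-18.4 + 1000) = 969.9/981.6 = 0.988081
f = 0.988081^(1/0.0330) = exp(ln(0.988081)/0.0330) = exp(-0.01199/0.0330)
f = exp(-0.3634) = 0.6953

0.695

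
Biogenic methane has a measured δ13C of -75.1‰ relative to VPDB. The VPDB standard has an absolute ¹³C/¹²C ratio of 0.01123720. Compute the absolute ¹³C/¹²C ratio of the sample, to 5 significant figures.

R_sample = R_standard × (δ13C/1000 + 1)
R_sample = 0.01123720 × (-75.1/1000 + 1) = 0.01123720 × 0.924900
R_sample = 0.0103933

0.010393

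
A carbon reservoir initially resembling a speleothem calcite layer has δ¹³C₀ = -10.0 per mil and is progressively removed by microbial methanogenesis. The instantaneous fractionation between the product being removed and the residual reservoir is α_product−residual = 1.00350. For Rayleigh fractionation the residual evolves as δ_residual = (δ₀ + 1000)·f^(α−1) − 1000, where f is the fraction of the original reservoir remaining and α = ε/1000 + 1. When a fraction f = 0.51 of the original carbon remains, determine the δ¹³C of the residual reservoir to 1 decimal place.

-12.3 per mil

Rayleigh residual: δ_res = (δ₀ + 1000)·f^(α−1) − 1000
α − 1 = 0.00350
f^(α−1) = 0.51^(0.00350) = 0.997646
δ_res = (-10.0 + 1000) × 0.997646 − 1000 = 987.670 − 1000 = -12.33 per mil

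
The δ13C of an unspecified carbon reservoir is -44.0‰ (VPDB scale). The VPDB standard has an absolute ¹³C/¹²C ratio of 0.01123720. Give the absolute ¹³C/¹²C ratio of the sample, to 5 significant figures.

0.010743

R_sample = R_standard × (δ13C/1000 + 1)
R_sample = 0.01123720 × (-44.0/1000 + 1) = 0.01123720 × 0.956000
R_sample = 0.0107428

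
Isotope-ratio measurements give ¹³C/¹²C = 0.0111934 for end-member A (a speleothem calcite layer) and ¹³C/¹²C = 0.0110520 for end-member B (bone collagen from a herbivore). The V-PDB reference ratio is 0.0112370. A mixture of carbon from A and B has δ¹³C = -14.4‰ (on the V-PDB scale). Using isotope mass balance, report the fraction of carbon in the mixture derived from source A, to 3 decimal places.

0.164

δ_A = (0.0111934/0.0112370 − 1)×1000 = (0.996120 − 1)×1000 = -3.880‰
δ_B = (0.0110520/0.0112370 − 1)×1000 = (0.983537 − 1)×1000 = -16.463‰
f_A = (δ_mix − δ_B)/(δ_A − δ_B) = (-14.4 − (-16.463))/(-3.880 − (-16.463))
f_A = 2.063 / 12.583 = 0.1640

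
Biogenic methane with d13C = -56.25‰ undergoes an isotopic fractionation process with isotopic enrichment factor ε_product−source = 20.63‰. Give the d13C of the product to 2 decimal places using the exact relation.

-36.78‰

Exactly, δ_product = (δ_source + 1000)·(ε/1000 + 1) − 1000.
δ_product = (-56.25 + 1000) × (20.63/1000 + 1) − 1000
δ_product = -36.780‰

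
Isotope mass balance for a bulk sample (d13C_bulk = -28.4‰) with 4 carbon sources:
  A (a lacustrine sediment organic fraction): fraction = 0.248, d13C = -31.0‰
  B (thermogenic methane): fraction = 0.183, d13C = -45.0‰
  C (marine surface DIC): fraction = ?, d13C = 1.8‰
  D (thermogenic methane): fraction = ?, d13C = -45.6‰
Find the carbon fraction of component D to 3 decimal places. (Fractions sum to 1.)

0.285

Let f_D and f_C be the unknown fractions; fractions sum to 1 so f_D + f_C = 0.569.
Mass balance: Σ fᵢ·δᵢ = δ_bulk ⇒ f_D·(-45.6) + f_C·(1.8) = -28.4 − (-15.923) = -12.477
Substitute f_C = 0.569 − f_D:
f_D·(-45.6 − 1.8) = -12.477 − 0.569×(1.8) = -13.501
f_D = -13.501 / -47.4 = 0.2848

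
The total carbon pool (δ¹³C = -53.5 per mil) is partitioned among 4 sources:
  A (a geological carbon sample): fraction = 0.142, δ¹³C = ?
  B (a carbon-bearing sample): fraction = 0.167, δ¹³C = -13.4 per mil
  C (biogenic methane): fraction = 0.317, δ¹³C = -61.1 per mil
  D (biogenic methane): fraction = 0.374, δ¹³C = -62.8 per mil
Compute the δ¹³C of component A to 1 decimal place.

Isotope mass balance: δ_bulk = Σ fᵢ·δᵢ.
-53.5 = 0.142×δ_A + 0.167×(-13.4) + 0.317×(-61.1) + 0.374×(-62.8)
0.142·δ_A = -53.5 − (-45.094) = -8.406
δ_A = -8.406 / 0.142 = -59.20 per mil

-59.2 per mil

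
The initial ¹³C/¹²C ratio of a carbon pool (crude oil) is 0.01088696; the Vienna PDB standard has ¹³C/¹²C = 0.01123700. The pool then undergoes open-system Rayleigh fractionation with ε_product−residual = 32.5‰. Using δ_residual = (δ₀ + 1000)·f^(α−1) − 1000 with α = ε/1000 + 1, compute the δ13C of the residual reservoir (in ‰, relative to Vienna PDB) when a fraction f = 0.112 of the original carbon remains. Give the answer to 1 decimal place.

-97.7‰

δ₀ = (0.01088696/0.01123700 − 1)×1000 = (0.968849 − 1)×1000 = -31.151‰
α − 1 = ε/1000 = 0.0325
f^(α−1) = 0.112^(0.0325) = 0.931321
δ_res = (-31.151 + 1000) × 0.931321 − 1000 = 902.310 − 1000 = -97.69‰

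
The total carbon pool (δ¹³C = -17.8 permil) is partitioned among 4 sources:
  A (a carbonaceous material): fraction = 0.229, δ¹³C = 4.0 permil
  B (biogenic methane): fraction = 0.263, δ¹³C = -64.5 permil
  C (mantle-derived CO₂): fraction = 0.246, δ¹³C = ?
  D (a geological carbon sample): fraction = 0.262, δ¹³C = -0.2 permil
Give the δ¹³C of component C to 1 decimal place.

-6.9 permil

Isotope mass balance: δ_bulk = Σ fᵢ·δᵢ.
-17.8 = 0.229×(4.0) + 0.263×(-64.5) + 0.246×δ_C + 0.262×(-0.2)
0.246·δ_C = -17.8 − (-16.100) = -1.700
δ_C = -1.700 / 0.246 = -6.91 permil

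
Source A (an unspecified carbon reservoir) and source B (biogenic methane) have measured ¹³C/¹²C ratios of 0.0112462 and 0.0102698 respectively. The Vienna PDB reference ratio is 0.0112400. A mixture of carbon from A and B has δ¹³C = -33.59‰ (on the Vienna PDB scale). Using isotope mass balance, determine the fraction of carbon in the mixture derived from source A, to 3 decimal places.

0.607

δ_A = (0.0112462/0.0112400 − 1)×1000 = (1.000552 − 1)×1000 = 0.552‰
δ_B = (0.0102698/0.0112400 − 1)×1000 = (0.913683 − 1)×1000 = -86.317‰
f_A = (δ_mix − δ_B)/(δ_A − δ_B) = (-33.59 − (-86.317))/(0.552 − (-86.317))
f_A = 52.727 / 86.868 = 0.6070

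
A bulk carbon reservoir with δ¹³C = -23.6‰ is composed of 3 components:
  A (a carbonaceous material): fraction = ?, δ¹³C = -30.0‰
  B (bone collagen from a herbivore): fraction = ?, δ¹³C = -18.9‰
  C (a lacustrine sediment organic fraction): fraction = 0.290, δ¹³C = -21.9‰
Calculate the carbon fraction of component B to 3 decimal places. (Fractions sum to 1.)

0.365

Let f_B and f_A be the unknown fractions; fractions sum to 1 so f_B + f_A = 0.710.
Mass balance: Σ fᵢ·δᵢ = δ_bulk ⇒ f_B·(-18.9) + f_A·(-30.0) = -23.6 − (-6.351) = -17.249
Substitute f_A = 0.710 − f_B:
f_B·(-18.9 − -30.0) = -17.249 − 0.710×(-30.0) = 4.051
f_B = 4.051 / 11.1 = 0.3650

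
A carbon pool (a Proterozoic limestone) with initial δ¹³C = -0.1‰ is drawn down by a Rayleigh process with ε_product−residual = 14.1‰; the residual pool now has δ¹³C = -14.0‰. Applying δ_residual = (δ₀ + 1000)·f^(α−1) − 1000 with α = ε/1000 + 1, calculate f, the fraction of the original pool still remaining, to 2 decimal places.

α − 1 = ε/1000 = 0.0141
(δ_res + 1000)/(δ₀ + 1000) = (-14.0 + 1000)/(-0.1 + 1000) = 986.0/999.9 = 0.986099
f = 0.986099^(1/0.0141) = exp(ln(0.986099)/0.0141) = exp(-0.01400/0.0141)
f = exp(-0.9928) = 0.3705

0.37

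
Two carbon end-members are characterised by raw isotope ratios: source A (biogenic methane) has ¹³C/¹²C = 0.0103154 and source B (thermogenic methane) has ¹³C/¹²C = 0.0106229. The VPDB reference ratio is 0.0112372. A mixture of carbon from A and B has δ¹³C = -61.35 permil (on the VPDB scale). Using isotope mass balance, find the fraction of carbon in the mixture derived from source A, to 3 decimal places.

0.244

δ_A = (0.0103154/0.0112372 − 1)×1000 = (0.917969 − 1)×1000 = -82.031 permil
δ_B = (0.0106229/0.0112372 − 1)×1000 = (0.945333 − 1)×1000 = -54.667 permil
f_A = (δ_mix − δ_B)/(δ_A − δ_B) = (-61.35 − (-54.667))/(-82.031 − (-54.667))
f_A = -6.683 / -27.364 = 0.2442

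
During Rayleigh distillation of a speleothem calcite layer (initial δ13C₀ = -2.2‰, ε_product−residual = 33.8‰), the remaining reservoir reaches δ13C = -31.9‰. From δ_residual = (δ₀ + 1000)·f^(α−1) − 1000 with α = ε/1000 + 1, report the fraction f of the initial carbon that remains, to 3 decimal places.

0.409

α − 1 = ε/1000 = 0.0338
(δ_res + 1000)/(δ₀ + 1000) = (-31.9 + 1000)/(-2.2 + 1000) = 968.1/997.8 = 0.970235
f = 0.970235^(1/0.0338) = exp(ln(0.970235)/0.0338) = exp(-0.03022/0.0338)
f = exp(-0.8940) = 0.4090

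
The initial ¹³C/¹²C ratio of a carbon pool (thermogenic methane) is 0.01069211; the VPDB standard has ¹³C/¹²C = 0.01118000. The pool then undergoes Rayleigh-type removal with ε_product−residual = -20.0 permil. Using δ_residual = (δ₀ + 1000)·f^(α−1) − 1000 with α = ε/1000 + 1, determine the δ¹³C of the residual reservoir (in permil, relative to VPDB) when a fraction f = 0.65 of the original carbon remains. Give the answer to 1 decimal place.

-35.4 permil

δ₀ = (0.01069211/0.01118000 − 1)×1000 = (0.956360 − 1)×1000 = -43.640 permil
α − 1 = ε/1000 = -0.0200
f^(α−1) = 0.65^(-0.0200) = 1.008653
δ_res = (-43.640 + 1000) × 1.008653 − 1000 = 964.636 − 1000 = -35.36 permil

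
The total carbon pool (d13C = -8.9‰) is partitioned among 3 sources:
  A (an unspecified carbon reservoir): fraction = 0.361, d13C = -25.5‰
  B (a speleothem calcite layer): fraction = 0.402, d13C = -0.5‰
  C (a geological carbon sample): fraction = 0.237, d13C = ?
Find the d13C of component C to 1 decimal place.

Isotope mass balance: δ_bulk = Σ fᵢ·δᵢ.
-8.9 = 0.361×(-25.5) + 0.402×(-0.5) + 0.237×δ_C
0.237·δ_C = -8.9 − (-9.406) = 0.506
δ_C = 0.506 / 0.237 = 2.14‰

2.1‰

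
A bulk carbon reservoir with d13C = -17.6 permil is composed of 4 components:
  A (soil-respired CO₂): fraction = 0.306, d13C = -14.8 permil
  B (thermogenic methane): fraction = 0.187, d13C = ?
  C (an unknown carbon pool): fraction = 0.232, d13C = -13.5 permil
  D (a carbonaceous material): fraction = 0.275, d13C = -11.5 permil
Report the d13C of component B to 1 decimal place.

-36.2 permil

Isotope mass balance: δ_bulk = Σ fᵢ·δᵢ.
-17.6 = 0.306×(-14.8) + 0.187×δ_B + 0.232×(-13.5) + 0.275×(-11.5)
0.187·δ_B = -17.6 − (-10.823) = -6.777
δ_B = -6.777 / 0.187 = -36.24 permil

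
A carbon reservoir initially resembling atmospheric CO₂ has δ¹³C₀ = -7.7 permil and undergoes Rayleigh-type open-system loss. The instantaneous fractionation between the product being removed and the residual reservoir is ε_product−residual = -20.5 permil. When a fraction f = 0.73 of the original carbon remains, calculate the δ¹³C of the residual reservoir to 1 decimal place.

-1.3 permil

Rayleigh residual: δ_res = (δ₀ + 1000)·f^(α−1) − 1000
α = ε/1000 + 1 = 0.97950, so α − 1 = -0.02050
f^(α−1) = 0.73^(-0.02050) = 1.006472
δ_res = (-7.7 + 1000) × 1.006472 − 1000 = 998.723 − 1000 = -1.28 permil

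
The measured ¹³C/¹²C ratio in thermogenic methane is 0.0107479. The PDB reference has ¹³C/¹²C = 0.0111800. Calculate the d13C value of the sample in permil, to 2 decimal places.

-38.65 permil

d13C = (R_sample / R_standard − 1) × 1000
R_sample / R_standard = 0.0107479 / 0.0111800 = 0.961351
d13C = (0.961351 − 1) × 1000 = -38.649 permil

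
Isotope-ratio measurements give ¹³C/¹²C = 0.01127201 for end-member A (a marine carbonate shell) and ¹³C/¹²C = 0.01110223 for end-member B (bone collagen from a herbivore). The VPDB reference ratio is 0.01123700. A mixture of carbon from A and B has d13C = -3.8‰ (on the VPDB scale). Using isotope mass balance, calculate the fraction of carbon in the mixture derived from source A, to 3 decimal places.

δ_A = (0.01127201/0.01123700 − 1)×1000 = (1.003116 − 1)×1000 = 3.116‰
δ_B = (0.01110223/0.01123700 − 1)×1000 = (0.988007 − 1)×1000 = -11.993‰
f_A = (δ_mix − δ_B)/(δ_A − δ_B) = (-3.8 − (-11.993))/(3.116 − (-11.993))
f_A = 8.193 / 15.109 = 0.5423

0.542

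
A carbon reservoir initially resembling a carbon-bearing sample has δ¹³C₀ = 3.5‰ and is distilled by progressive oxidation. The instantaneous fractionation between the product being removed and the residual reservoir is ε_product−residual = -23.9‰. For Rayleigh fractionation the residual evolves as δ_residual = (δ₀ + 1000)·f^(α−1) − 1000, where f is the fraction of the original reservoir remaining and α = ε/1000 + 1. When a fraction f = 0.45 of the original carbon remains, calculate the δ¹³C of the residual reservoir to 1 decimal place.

Rayleigh residual: δ_res = (δ₀ + 1000)·f^(α−1) − 1000
α = ε/1000 + 1 = 0.97610, so α − 1 = -0.02390
f^(α−1) = 0.45^(-0.02390) = 1.019268
δ_res = (3.5 + 1000) × 1.019268 − 1000 = 1022.835 − 1000 = 22.84‰

22.8‰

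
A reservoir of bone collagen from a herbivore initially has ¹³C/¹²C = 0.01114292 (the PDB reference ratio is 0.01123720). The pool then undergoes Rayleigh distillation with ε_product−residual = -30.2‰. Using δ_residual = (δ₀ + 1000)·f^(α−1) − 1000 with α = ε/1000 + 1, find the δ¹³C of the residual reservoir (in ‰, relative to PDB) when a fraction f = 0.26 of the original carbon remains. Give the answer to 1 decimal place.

δ₀ = (0.01114292/0.01123720 − 1)×1000 = (0.991610 − 1)×1000 = -8.390‰
α − 1 = ε/1000 = -0.0302
f^(α−1) = 0.26^(-0.0302) = 1.041520
δ_res = (-8.390 + 1000) × 1.041520 − 1000 = 1032.782 − 1000 = 32.78‰

32.8‰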